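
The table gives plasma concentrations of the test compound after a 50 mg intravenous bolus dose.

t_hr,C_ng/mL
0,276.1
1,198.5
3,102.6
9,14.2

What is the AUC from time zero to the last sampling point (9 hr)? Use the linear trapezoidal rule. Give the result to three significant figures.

AUC = 889 ng/mL·hr

Trapezoidal AUC_0→9:
  [0→1]: (276.1+198.5)/2 × 1 = 237.3
  [1→3]: (198.5+102.6)/2 × 2 = 301.1
  [3→9]: (102.6+14.2)/2 × 6 = 350.4
  Sum = 888.8 ng/mL·hr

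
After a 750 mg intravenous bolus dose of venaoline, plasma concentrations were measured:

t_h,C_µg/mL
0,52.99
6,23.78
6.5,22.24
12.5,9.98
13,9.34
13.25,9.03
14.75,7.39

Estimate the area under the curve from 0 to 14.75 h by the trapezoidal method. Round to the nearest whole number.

Trapezoidal AUC_0→14.75:
  [0→6]: (52.99+23.78)/2 × 6 = 230.31
  [6→6.5]: (23.78+22.24)/2 × 0.5 = 11.505
  [6.5→12.5]: (22.24+9.98)/2 × 6 = 96.66
  [12.5→13]: (9.98+9.34)/2 × 0.5 = 4.83
  [13→13.25]: (9.34+9.03)/2 × 0.25 = 2.29625
  [13.25→14.75]: (9.03+7.39)/2 × 1.5 = 12.315
  Sum = 357.91625 µg/mL·h

AUC = 358 µg/mL·h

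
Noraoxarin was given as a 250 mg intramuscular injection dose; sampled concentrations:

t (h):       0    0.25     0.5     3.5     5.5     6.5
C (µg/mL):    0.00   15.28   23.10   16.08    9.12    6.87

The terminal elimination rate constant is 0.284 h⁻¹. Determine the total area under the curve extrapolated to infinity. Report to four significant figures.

AUC = 122.9 µg/mL·h

Trapezoidal AUC_0→6.5:
  [0→0.25]: (0.00+15.28)/2 × 0.25 = 1.91
  [0.25→0.5]: (15.28+23.10)/2 × 0.25 = 4.7975
  [0.5→3.5]: (23.10+16.08)/2 × 3 = 58.77
  [3.5→5.5]: (16.08+9.12)/2 × 2 = 25.2
  [5.5→6.5]: (9.12+6.87)/2 × 1 = 7.995
  Sum = 98.6725 µg/mL·h
Extrapolated tail: C_last / k_e = 6.87 / 0.284 = 24.190
AUC_0→∞ = 98.6725 + 24.190 = 122.8625 µg/mL·h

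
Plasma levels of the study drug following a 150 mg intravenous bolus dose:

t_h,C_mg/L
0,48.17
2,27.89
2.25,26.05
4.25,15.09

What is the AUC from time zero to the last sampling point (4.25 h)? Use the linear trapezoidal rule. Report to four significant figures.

AUC = 123.9 mg/L·h

Trapezoidal AUC_0→4.25:
  [0→2]: (48.17+27.89)/2 × 2 = 76.06
  [2→2.25]: (27.89+26.05)/2 × 0.25 = 6.7425
  [2.25→4.25]: (26.05+15.09)/2 × 2 = 41.14
  Sum = 123.9425 mg/L·h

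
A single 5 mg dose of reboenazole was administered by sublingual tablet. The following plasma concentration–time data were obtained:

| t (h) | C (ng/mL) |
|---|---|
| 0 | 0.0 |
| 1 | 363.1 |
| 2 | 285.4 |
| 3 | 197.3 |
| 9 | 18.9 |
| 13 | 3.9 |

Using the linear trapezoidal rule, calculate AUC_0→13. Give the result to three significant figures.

Trapezoidal AUC_0→13:
  [0→1]: (0.0+363.1)/2 × 1 = 181.55
  [1→2]: (363.1+285.4)/2 × 1 = 324.25
  [2→3]: (285.4+197.3)/2 × 1 = 241.35
  [3→9]: (197.3+18.9)/2 × 6 = 648.6
  [9→13]: (18.9+3.9)/2 × 4 = 45.6
  Sum = 1441.35 ng/mL·h

AUC = 1440 ng/mL·h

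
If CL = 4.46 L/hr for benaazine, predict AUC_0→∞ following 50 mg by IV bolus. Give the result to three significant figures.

AUC = 11.2 mg/L·hr

AUC_0→∞ = Dose_iv / CL
        = 50 / 4.46 = 11.2108 mg/L·hr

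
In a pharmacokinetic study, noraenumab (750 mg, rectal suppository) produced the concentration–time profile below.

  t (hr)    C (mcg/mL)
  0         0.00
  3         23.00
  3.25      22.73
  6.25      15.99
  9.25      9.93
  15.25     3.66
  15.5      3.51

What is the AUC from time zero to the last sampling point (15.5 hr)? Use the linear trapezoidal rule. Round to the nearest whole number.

Trapezoidal AUC_0→15.5:
  [0→3]: (0.00+23.00)/2 × 3 = 34.5
  [3→3.25]: (23.00+22.73)/2 × 0.25 = 5.71625
  [3.25→6.25]: (22.73+15.99)/2 × 3 = 58.08
  [6.25→9.25]: (15.99+9.93)/2 × 3 = 38.88
  [9.25→15.25]: (9.93+3.66)/2 × 6 = 40.77
  [15.25→15.5]: (3.66+3.51)/2 × 0.25 = 0.89625
  Sum = 178.8425 mcg/mL·hr

AUC = 179 mcg/mL·hr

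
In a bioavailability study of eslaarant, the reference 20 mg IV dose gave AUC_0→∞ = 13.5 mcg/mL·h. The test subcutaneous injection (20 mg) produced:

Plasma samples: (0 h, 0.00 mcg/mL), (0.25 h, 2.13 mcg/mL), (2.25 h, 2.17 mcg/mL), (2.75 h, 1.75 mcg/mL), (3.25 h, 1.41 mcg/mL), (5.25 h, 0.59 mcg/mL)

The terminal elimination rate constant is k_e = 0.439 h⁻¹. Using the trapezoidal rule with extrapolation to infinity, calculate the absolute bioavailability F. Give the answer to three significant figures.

Trapezoidal AUC_0→5.25 (subcutaneous injection):
  [0→0.25]: (0.00+2.13)/2 × 0.25 = 0.26625
  [0.25→2.25]: (2.13+2.17)/2 × 2 = 4.3
  [2.25→2.75]: (2.17+1.75)/2 × 0.5 = 0.98
  [2.75→3.25]: (1.75+1.41)/2 × 0.5 = 0.79
  [3.25→5.25]: (1.41+0.59)/2 × 2 = 2.0
  Sum = 8.33625 mcg/mL·h
Tail: C_last/k_e = 0.59/0.439 = 1.344
AUC_0→∞ (subcutaneous injection) = 8.33625 + 1.344 = 9.68025 mcg/mL·h
F = (AUC_ev/D_ev)/(AUC_iv/D_iv) = (9.68025/20)/(13.5/20) = 0.4840125/0.675 = 0.7171

F = 0.717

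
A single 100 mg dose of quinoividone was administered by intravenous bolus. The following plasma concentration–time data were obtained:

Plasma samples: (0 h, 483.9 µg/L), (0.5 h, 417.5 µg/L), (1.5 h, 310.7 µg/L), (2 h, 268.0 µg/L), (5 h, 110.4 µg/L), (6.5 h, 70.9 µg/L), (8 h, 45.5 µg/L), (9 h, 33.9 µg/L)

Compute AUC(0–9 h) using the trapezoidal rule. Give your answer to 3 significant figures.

AUC = 1560 µg/L·h

Trapezoidal AUC_0→9:
  [0→0.5]: (483.9+417.5)/2 × 0.5 = 225.35
  [0.5→1.5]: (417.5+310.7)/2 × 1 = 364.1
  [1.5→2]: (310.7+268.0)/2 × 0.5 = 144.675
  [2→5]: (268.0+110.4)/2 × 3 = 567.6
  [5→6.5]: (110.4+70.9)/2 × 1.5 = 135.975
  [6.5→8]: (70.9+45.5)/2 × 1.5 = 87.3
  [8→9]: (45.5+33.9)/2 × 1 = 39.7
  Sum = 1564.7 µg/L·h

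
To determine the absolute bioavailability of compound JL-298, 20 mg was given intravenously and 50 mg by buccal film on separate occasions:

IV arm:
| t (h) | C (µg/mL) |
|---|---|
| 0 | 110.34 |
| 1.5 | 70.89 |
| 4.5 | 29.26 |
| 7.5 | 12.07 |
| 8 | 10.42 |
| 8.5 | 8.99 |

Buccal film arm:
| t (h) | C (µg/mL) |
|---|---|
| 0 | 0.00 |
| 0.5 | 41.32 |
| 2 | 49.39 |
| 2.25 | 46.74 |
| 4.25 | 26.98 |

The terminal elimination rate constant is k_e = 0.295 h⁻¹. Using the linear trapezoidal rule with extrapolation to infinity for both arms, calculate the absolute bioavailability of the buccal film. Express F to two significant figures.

Trapezoidal AUC_0→8.5 (IV):
  [0→1.5]: (110.34+70.89)/2 × 1.5 = 135.9225
  [1.5→4.5]: (70.89+29.26)/2 × 3 = 150.225
  [4.5→7.5]: (29.26+12.07)/2 × 3 = 61.995
  [7.5→8]: (12.07+10.42)/2 × 0.5 = 5.6225
  [8→8.5]: (10.42+8.99)/2 × 0.5 = 4.8525
  Sum = 358.6175 µg/mL·h
IV tail: 8.99/0.295 = 30.475; AUC_iv,0→∞ = 358.6175 + 30.475 = 389.0925 µg/mL·h
Trapezoidal AUC_0→4.25 (buccal film):
  [0→0.5]: (0.00+41.32)/2 × 0.5 = 10.33
  [0.5→2]: (41.32+49.39)/2 × 1.5 = 68.0325
  [2→2.25]: (49.39+46.74)/2 × 0.25 = 12.01625
  [2.25→4.25]: (46.74+26.98)/2 × 2 = 73.72
  Sum = 164.09875 µg/mL·h
buccal film tail: 26.98/0.295 = 91.458; AUC_ev,0→∞ = 164.09875 + 91.458 = 255.55675 µg/mL·h
F = (AUC_ev/D_ev)/(AUC_iv/D_iv) = (255.55675/50)/(389.0925/20) = 5.111135/19.454625 = 0.2627

F = 0.26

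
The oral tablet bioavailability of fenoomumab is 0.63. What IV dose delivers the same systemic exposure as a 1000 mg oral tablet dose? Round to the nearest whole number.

Systemic exposure from an extravascular dose = F × D_ev, so the equivalent IV dose is F × D_ev.
D_iv = F × D_ev = 0.63 × 1000 = 630 mg

D_iv = 630 mg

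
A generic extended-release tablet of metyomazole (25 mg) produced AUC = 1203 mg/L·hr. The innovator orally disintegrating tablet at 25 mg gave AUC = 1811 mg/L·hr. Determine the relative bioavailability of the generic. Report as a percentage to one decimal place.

F_rel = (AUC_test/D_test) / (AUC_ref/D_ref)
      = (1203/25) / (1811/25)
      = 48.12 / 72.44 = 0.6643 = 66.43%

F_rel = 66.4%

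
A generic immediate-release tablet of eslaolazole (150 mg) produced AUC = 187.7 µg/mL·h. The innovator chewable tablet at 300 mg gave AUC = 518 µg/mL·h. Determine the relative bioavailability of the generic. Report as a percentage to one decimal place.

F_rel = 72.5%

F_rel = (AUC_test/D_test) / (AUC_ref/D_ref)
      = (187.7/150) / (518/300)
      = 1.25133 / 1.72667 = 0.7247 = 72.47%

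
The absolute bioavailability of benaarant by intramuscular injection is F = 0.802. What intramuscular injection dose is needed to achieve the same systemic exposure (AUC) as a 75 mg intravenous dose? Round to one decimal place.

D_intramuscular = 93.5 mg

For equal systemic exposure: F × D_ev = D_iv
D_ev = D_iv / F = 75 / 0.802 = 93.5162 mg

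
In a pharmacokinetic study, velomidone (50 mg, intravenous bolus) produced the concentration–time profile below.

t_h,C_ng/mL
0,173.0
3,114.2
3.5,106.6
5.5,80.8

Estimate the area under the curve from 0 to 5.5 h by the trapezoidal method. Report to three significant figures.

AUC = 673 ng/mL·h

Trapezoidal AUC_0→5.5:
  [0→3]: (173.0+114.2)/2 × 3 = 430.8
  [3→3.5]: (114.2+106.6)/2 × 0.5 = 55.2
  [3.5→5.5]: (106.6+80.8)/2 × 2 = 187.4
  Sum = 673.4 ng/mL·h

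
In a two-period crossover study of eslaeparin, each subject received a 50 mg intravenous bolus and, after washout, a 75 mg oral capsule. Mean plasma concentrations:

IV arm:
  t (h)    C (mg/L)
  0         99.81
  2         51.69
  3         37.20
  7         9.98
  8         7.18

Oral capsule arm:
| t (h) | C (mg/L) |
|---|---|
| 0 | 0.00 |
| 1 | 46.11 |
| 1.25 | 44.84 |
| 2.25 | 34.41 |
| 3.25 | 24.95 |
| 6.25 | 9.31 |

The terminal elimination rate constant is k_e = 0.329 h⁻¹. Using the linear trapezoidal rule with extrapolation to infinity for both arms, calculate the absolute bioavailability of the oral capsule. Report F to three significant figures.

Trapezoidal AUC_0→8 (IV):
  [0→2]: (99.81+51.69)/2 × 2 = 151.5
  [2→3]: (51.69+37.20)/2 × 1 = 44.445
  [3→7]: (37.20+9.98)/2 × 4 = 94.36
  [7→8]: (9.98+7.18)/2 × 1 = 8.58
  Sum = 298.885 mg/L·h
IV tail: 7.18/0.329 = 21.824; AUC_iv,0→∞ = 298.885 + 21.824 = 320.709 mg/L·h
Trapezoidal AUC_0→6.25 (oral capsule):
  [0→1]: (0.00+46.11)/2 × 1 = 23.055
  [1→1.25]: (46.11+44.84)/2 × 0.25 = 11.36875
  [1.25→2.25]: (44.84+34.41)/2 × 1 = 39.625
  [2.25→3.25]: (34.41+24.95)/2 × 1 = 29.68
  [3.25→6.25]: (24.95+9.31)/2 × 3 = 51.39
  Sum = 155.11875 mg/L·h
oral capsule tail: 9.31/0.329 = 28.298; AUC_ev,0→∞ = 155.11875 + 28.298 = 183.41675 mg/L·h
F = (AUC_ev/D_ev)/(AUC_iv/D_iv) = (183.41675/75)/(320.709/50) = 2.44556/6.41418 = 0.3813

F = 0.381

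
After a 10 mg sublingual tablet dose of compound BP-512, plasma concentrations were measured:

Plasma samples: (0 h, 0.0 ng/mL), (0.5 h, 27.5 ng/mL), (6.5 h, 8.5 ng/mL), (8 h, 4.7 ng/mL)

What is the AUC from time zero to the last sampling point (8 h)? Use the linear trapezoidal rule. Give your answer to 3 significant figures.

AUC = 125 ng/mL·h

Trapezoidal AUC_0→8:
  [0→0.5]: (0.0+27.5)/2 × 0.5 = 6.875
  [0.5→6.5]: (27.5+8.5)/2 × 6 = 108.0
  [6.5→8]: (8.5+4.7)/2 × 1.5 = 9.9
  Sum = 124.775 ng/mL·h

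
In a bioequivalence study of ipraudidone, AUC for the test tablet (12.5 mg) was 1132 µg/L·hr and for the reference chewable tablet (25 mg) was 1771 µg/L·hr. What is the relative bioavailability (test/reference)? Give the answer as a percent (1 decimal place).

F_rel = (AUC_test/D_test) / (AUC_ref/D_ref)
      = (1132/12.5) / (1771/25)
      = 90.56 / 70.84 = 1.2784 = 127.84%

F_rel = 127.8%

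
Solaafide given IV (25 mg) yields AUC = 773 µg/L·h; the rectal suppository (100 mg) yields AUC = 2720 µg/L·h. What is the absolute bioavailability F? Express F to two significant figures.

F = 0.88

F = (AUC_ev / D_ev) / (AUC_iv / D_iv)
  = (2720/100) / (773/25)
  = 27.2 / 30.92 = 0.8797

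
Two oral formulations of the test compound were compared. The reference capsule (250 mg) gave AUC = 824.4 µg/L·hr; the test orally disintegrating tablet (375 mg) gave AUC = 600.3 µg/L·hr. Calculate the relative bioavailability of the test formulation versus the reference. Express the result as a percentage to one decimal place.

F_rel = (AUC_test/D_test) / (AUC_ref/D_ref)
      = (600.3/375) / (824.4/250)
      = 1.6008 / 3.2976 = 0.4854 = 48.54%

F_rel = 48.5%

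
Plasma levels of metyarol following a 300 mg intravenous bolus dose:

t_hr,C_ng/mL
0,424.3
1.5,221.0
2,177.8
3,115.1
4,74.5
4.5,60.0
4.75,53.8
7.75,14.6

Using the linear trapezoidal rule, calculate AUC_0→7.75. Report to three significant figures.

Trapezoidal AUC_0→7.75:
  [0→1.5]: (424.3+221.0)/2 × 1.5 = 483.975
  [1.5→2]: (221.0+177.8)/2 × 0.5 = 99.7
  [2→3]: (177.8+115.1)/2 × 1 = 146.45
  [3→4]: (115.1+74.5)/2 × 1 = 94.8
  [4→4.5]: (74.5+60.0)/2 × 0.5 = 33.625
  [4.5→4.75]: (60.0+53.8)/2 × 0.25 = 14.225
  [4.75→7.75]: (53.8+14.6)/2 × 3 = 102.6
  Sum = 975.375 ng/mL·hr

AUC = 975 ng/mL·hr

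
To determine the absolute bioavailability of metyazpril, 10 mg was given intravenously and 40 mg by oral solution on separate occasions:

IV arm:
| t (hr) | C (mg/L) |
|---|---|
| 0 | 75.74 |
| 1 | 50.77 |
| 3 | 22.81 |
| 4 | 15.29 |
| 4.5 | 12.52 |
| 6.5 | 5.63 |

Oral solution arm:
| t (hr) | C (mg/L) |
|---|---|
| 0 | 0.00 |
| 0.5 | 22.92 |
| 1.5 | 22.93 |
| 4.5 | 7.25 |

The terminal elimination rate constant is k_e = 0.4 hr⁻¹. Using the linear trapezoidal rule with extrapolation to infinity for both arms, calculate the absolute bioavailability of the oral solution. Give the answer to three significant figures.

Trapezoidal AUC_0→6.5 (IV):
  [0→1]: (75.74+50.77)/2 × 1 = 63.255
  [1→3]: (50.77+22.81)/2 × 2 = 73.58
  [3→4]: (22.81+15.29)/2 × 1 = 19.05
  [4→4.5]: (15.29+12.52)/2 × 0.5 = 6.9525
  [4.5→6.5]: (12.52+5.63)/2 × 2 = 18.15
  Sum = 180.9875 mg/L·hr
IV tail: 5.63/0.4 = 14.075; AUC_iv,0→∞ = 180.9875 + 14.075 = 195.0625 mg/L·hr
Trapezoidal AUC_0→4.5 (oral solution):
  [0→0.5]: (0.00+22.92)/2 × 0.5 = 5.73
  [0.5→1.5]: (22.92+22.93)/2 × 1 = 22.925
  [1.5→4.5]: (22.93+7.25)/2 × 3 = 45.27
  Sum = 73.925 mg/L·hr
oral solution tail: 7.25/0.4 = 18.125; AUC_ev,0→∞ = 73.925 + 18.125 = 92.05 mg/L·hr
F = (AUC_ev/D_ev)/(AUC_iv/D_iv) = (92.05/40)/(195.0625/10) = 2.30125/19.50625 = 0.1180

F = 0.118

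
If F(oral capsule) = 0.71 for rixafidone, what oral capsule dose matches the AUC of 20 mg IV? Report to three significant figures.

D_oral = 28.2 mg

For equal systemic exposure: F × D_ev = D_iv
D_ev = D_iv / F = 20 / 0.71 = 28.169 mg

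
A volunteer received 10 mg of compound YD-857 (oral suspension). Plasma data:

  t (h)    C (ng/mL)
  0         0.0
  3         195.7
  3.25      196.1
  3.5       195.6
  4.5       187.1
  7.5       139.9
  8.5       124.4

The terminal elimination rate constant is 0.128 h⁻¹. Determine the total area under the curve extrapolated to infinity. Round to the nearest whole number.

Trapezoidal AUC_0→8.5:
  [0→3]: (0.0+195.7)/2 × 3 = 293.55
  [3→3.25]: (195.7+196.1)/2 × 0.25 = 48.975
  [3.25→3.5]: (196.1+195.6)/2 × 0.25 = 48.9625
  [3.5→4.5]: (195.6+187.1)/2 × 1 = 191.35
  [4.5→7.5]: (187.1+139.9)/2 × 3 = 490.5
  [7.5→8.5]: (139.9+124.4)/2 × 1 = 132.15
  Sum = 1205.4875 ng/mL·h
Extrapolated tail: C_last / k_e = 124.4 / 0.128 = 971.875
AUC_0→∞ = 1205.4875 + 971.875 = 2177.3625 ng/mL·h

AUC = 2177 ng/mL·h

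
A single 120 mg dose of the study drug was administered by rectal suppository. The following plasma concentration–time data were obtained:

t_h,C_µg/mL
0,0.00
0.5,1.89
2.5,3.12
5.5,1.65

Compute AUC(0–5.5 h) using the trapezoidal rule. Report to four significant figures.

AUC = 12.64 µg/mL·h

Trapezoidal AUC_0→5.5:
  [0→0.5]: (0.00+1.89)/2 × 0.5 = 0.4725
  [0.5→2.5]: (1.89+3.12)/2 × 2 = 5.01
  [2.5→5.5]: (3.12+1.65)/2 × 3 = 7.155
  Sum = 12.6375 µg/mL·h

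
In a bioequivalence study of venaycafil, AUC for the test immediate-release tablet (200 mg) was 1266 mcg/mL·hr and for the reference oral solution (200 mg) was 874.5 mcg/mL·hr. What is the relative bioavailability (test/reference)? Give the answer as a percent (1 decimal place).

F_rel = 144.8%

F_rel = (AUC_test/D_test) / (AUC_ref/D_ref)
      = (1266/200) / (874.5/200)
      = 6.33 / 4.3725 = 1.4477 = 144.77%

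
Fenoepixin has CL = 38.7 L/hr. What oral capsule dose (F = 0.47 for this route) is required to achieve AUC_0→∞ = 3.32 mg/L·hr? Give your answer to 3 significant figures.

Dose = 273 mg

Dose = CL × AUC_0→∞ / F
     = 38.7 × 3.32 / 0.47 = 273.37 mg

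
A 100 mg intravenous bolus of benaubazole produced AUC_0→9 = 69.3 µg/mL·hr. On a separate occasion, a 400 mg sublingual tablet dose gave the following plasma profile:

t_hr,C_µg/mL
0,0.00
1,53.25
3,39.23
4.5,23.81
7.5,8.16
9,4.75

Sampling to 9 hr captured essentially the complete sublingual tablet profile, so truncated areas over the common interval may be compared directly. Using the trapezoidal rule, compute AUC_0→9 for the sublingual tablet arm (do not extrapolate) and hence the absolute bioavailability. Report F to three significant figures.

F = 0.808

Trapezoidal AUC_0→9 (sublingual tablet):
  [0→1]: (0.00+53.25)/2 × 1 = 26.625
  [1→3]: (53.25+39.23)/2 × 2 = 92.48
  [3→4.5]: (39.23+23.81)/2 × 1.5 = 47.28
  [4.5→7.5]: (23.81+8.16)/2 × 3 = 47.955
  [7.5→9]: (8.16+4.75)/2 × 1.5 = 9.6825
  Sum = 224.0225 µg/mL·hr
F = (AUC_ev/D_ev)/(AUC_iv/D_iv) = (224.0225/400)/(69.3/100) = 0.56005625/0.693 = 0.8082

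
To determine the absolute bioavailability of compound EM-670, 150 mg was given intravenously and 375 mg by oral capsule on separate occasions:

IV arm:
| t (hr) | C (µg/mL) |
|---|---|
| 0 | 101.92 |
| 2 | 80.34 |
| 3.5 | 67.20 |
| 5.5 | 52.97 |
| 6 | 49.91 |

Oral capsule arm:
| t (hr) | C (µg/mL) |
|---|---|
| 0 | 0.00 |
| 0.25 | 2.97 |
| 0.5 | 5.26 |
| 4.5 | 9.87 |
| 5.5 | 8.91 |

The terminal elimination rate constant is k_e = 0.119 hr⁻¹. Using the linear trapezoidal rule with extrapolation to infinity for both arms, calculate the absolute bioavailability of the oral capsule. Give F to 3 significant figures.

Trapezoidal AUC_0→6 (IV):
  [0→2]: (101.92+80.34)/2 × 2 = 182.26
  [2→3.5]: (80.34+67.20)/2 × 1.5 = 110.655
  [3.5→5.5]: (67.20+52.97)/2 × 2 = 120.17
  [5.5→6]: (52.97+49.91)/2 × 0.5 = 25.72
  Sum = 438.805 µg/mL·hr
IV tail: 49.91/0.119 = 419.412; AUC_iv,0→∞ = 438.805 + 419.412 = 858.217 µg/mL·hr
Trapezoidal AUC_0→5.5 (oral capsule):
  [0→0.25]: (0.00+2.97)/2 × 0.25 = 0.37125
  [0.25→0.5]: (2.97+5.26)/2 × 0.25 = 1.02875
  [0.5→4.5]: (5.26+9.87)/2 × 4 = 30.26
  [4.5→5.5]: (9.87+8.91)/2 × 1 = 9.39
  Sum = 41.05 µg/mL·hr
oral capsule tail: 8.91/0.119 = 74.874; AUC_ev,0→∞ = 41.05 + 74.874 = 115.924 µg/mL·hr
F = (AUC_ev/D_ev)/(AUC_iv/D_iv) = (115.924/375)/(858.217/150) = 0.309131/5.72145 = 0.0540

F = 0.0540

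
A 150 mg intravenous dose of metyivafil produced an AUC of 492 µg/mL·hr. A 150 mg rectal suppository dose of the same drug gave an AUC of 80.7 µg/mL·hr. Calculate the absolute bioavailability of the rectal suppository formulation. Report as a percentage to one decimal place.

F = (AUC_ev / D_ev) / (AUC_iv / D_iv)
  = (80.7/150) / (492/150)
  = 0.538 / 3.28 = 0.1640
  = 16.40%

F = 16.4%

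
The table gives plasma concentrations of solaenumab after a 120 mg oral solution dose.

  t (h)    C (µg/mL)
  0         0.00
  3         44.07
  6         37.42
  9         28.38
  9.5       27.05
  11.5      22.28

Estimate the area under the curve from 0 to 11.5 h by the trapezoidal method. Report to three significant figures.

AUC = 350 µg/mL·h

Trapezoidal AUC_0→11.5:
  [0→3]: (0.00+44.07)/2 × 3 = 66.105
  [3→6]: (44.07+37.42)/2 × 3 = 122.235
  [6→9]: (37.42+28.38)/2 × 3 = 98.7
  [9→9.5]: (28.38+27.05)/2 × 0.5 = 13.8575
  [9.5→11.5]: (27.05+22.28)/2 × 2 = 49.33
  Sum = 350.2275 µg/mL·h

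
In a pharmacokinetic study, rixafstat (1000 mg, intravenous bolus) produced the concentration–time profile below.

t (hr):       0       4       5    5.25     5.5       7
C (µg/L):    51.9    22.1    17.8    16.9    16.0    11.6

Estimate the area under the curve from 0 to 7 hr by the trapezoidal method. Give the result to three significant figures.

Trapezoidal AUC_0→7:
  [0→4]: (51.9+22.1)/2 × 4 = 148.0
  [4→5]: (22.1+17.8)/2 × 1 = 19.95
  [5→5.25]: (17.8+16.9)/2 × 0.25 = 4.3375
  [5.25→5.5]: (16.9+16.0)/2 × 0.25 = 4.1125
  [5.5→7]: (16.0+11.6)/2 × 1.5 = 20.7
  Sum = 197.1 µg/L·hr

AUC = 197 µg/L·hr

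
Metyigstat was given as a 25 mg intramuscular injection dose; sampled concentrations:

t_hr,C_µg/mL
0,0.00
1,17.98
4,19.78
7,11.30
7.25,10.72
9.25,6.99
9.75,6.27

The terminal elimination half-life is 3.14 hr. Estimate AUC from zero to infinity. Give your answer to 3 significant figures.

Trapezoidal AUC_0→9.75:
  [0→1]: (0.00+17.98)/2 × 1 = 8.99
  [1→4]: (17.98+19.78)/2 × 3 = 56.64
  [4→7]: (19.78+11.30)/2 × 3 = 46.62
  [7→7.25]: (11.30+10.72)/2 × 0.25 = 2.7525
  [7.25→9.25]: (10.72+6.99)/2 × 2 = 17.71
  [9.25→9.75]: (6.99+6.27)/2 × 0.5 = 3.315
  Sum = 136.0275 µg/mL·hr
k_e = ln2 / t½ = 0.693147 / 3.14 = 0.2207 hr^-1
Extrapolated tail: C_last / k_e = 6.27 / 0.2207 = 28.410
AUC_0→∞ = 136.0275 + 28.410 = 164.4375 µg/mL·hr

AUC = 164 µg/mL·hr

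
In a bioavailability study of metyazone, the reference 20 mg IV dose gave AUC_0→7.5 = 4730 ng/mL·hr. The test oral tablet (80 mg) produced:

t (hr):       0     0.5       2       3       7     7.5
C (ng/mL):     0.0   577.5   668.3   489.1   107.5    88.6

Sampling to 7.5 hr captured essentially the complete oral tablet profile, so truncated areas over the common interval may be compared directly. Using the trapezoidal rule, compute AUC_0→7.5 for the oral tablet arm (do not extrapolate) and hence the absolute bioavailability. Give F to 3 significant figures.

Trapezoidal AUC_0→7.5 (oral tablet):
  [0→0.5]: (0.0+577.5)/2 × 0.5 = 144.375
  [0.5→2]: (577.5+668.3)/2 × 1.5 = 934.35
  [2→3]: (668.3+489.1)/2 × 1 = 578.7
  [3→7]: (489.1+107.5)/2 × 4 = 1193.2
  [7→7.5]: (107.5+88.6)/2 × 0.5 = 49.025
  Sum = 2899.65 ng/mL·hr
F = (AUC_ev/D_ev)/(AUC_iv/D_iv) = (2899.65/80)/(4730/20) = 36.245625/236.5 = 0.1533

F = 0.153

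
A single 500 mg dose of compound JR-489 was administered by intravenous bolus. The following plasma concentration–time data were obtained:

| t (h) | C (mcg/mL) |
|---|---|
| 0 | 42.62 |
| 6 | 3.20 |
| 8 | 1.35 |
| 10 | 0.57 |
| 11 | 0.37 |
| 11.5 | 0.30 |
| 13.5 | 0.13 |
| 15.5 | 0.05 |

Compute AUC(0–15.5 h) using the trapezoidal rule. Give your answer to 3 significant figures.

Trapezoidal AUC_0→15.5:
  [0→6]: (42.62+3.20)/2 × 6 = 137.46
  [6→8]: (3.20+1.35)/2 × 2 = 4.55
  [8→10]: (1.35+0.57)/2 × 2 = 1.92
  [10→11]: (0.57+0.37)/2 × 1 = 0.47
  [11→11.5]: (0.37+0.30)/2 × 0.5 = 0.1675
  [11.5→13.5]: (0.30+0.13)/2 × 2 = 0.43
  [13.5→15.5]: (0.13+0.05)/2 × 2 = 0.18
  Sum = 145.1775 mcg/mL·h

AUC = 145 mcg/mL·h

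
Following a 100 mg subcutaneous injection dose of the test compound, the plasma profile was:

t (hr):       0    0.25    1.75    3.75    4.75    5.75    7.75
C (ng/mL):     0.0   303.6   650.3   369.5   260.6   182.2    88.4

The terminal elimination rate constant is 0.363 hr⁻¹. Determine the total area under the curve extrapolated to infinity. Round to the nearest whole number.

AUC = 2824 ng/mL·hr

Trapezoidal AUC_0→7.75:
  [0→0.25]: (0.0+303.6)/2 × 0.25 = 37.95
  [0.25→1.75]: (303.6+650.3)/2 × 1.5 = 715.425
  [1.75→3.75]: (650.3+369.5)/2 × 2 = 1019.8
  [3.75→4.75]: (369.5+260.6)/2 × 1 = 315.05
  [4.75→5.75]: (260.6+182.2)/2 × 1 = 221.4
  [5.75→7.75]: (182.2+88.4)/2 × 2 = 270.6
  Sum = 2580.225 ng/mL·hr
Extrapolated tail: C_last / k_e = 88.4 / 0.363 = 243.526
AUC_0→∞ = 2580.225 + 243.526 = 2823.751 ng/mL·hr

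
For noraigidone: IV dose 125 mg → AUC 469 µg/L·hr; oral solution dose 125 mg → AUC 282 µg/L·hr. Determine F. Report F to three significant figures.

F = 0.601

F = (AUC_ev / D_ev) / (AUC_iv / D_iv)
  = (282/125) / (469/125)
  = 2.256 / 3.752 = 0.6013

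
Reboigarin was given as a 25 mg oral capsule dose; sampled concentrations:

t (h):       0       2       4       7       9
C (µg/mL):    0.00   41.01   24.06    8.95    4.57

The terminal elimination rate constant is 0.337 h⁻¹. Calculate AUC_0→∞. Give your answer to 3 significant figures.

Trapezoidal AUC_0→9:
  [0→2]: (0.00+41.01)/2 × 2 = 41.01
  [2→4]: (41.01+24.06)/2 × 2 = 65.07
  [4→7]: (24.06+8.95)/2 × 3 = 49.515
  [7→9]: (8.95+4.57)/2 × 2 = 13.52
  Sum = 169.115 µg/mL·h
Extrapolated tail: C_last / k_e = 4.57 / 0.337 = 13.561
AUC_0→∞ = 169.115 + 13.561 = 182.676 µg/mL·h

AUC = 183 µg/mL·h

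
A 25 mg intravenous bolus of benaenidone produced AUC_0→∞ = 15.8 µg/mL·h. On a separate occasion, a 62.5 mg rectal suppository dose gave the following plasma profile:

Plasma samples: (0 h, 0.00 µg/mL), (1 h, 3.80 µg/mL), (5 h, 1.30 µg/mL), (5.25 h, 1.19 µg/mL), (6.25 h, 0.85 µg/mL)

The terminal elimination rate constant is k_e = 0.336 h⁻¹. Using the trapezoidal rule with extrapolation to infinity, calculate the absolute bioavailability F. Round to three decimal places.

Trapezoidal AUC_0→6.25 (rectal suppository):
  [0→1]: (0.00+3.80)/2 × 1 = 1.9
  [1→5]: (3.80+1.30)/2 × 4 = 10.2
  [5→5.25]: (1.30+1.19)/2 × 0.25 = 0.31125
  [5.25→6.25]: (1.19+0.85)/2 × 1 = 1.02
  Sum = 13.43125 µg/mL·h
Tail: C_last/k_e = 0.85/0.336 = 2.530
AUC_0→∞ (rectal suppository) = 13.43125 + 2.530 = 15.96125 µg/mL·h
F = (AUC_ev/D_ev)/(AUC_iv/D_iv) = (15.96125/62.5)/(15.8/25) = 0.25538/0.632 = 0.4041

F = 0.404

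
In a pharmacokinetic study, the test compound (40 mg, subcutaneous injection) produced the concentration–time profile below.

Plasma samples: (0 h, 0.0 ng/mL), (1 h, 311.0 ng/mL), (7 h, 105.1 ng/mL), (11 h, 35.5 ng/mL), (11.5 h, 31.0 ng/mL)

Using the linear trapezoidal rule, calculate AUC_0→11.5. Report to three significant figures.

AUC = 1700 ng/mL·h

Trapezoidal AUC_0→11.5:
  [0→1]: (0.0+311.0)/2 × 1 = 155.5
  [1→7]: (311.0+105.1)/2 × 6 = 1248.3
  [7→11]: (105.1+35.5)/2 × 4 = 281.2
  [11→11.5]: (35.5+31.0)/2 × 0.5 = 16.625
  Sum = 1701.625 ng/mL·h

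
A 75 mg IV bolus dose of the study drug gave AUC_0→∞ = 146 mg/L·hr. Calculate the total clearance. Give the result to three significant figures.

CL = Dose_iv / AUC_0→∞
   = 75 / 146 = 0.513699 L/hr

CL = 0.514 L/hr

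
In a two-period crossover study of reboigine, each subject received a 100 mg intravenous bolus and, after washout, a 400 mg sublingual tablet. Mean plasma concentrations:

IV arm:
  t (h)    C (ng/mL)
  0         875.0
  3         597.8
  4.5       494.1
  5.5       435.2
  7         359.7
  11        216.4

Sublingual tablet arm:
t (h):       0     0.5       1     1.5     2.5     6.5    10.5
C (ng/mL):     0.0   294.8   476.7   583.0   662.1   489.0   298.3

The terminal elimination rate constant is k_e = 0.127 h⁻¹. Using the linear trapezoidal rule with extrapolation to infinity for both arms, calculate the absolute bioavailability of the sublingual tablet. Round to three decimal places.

F = 0.266

Trapezoidal AUC_0→11 (IV):
  [0→3]: (875.0+597.8)/2 × 3 = 2209.2
  [3→4.5]: (597.8+494.1)/2 × 1.5 = 818.925
  [4.5→5.5]: (494.1+435.2)/2 × 1 = 464.65
  [5.5→7]: (435.2+359.7)/2 × 1.5 = 596.175
  [7→11]: (359.7+216.4)/2 × 4 = 1152.2
  Sum = 5241.15 ng/mL·h
IV tail: 216.4/0.127 = 1703.937; AUC_iv,0→∞ = 5241.15 + 1703.937 = 6945.087 ng/mL·h
Trapezoidal AUC_0→10.5 (sublingual tablet):
  [0→0.5]: (0.0+294.8)/2 × 0.5 = 73.7
  [0.5→1]: (294.8+476.7)/2 × 0.5 = 192.875
  [1→1.5]: (476.7+583.0)/2 × 0.5 = 264.925
  [1.5→2.5]: (583.0+662.1)/2 × 1 = 622.55
  [2.5→6.5]: (662.1+489.0)/2 × 4 = 2302.2
  [6.5→10.5]: (489.0+298.3)/2 × 4 = 1574.6
  Sum = 5030.85 ng/mL·h
sublingual tablet tail: 298.3/0.127 = 2348.819; AUC_ev,0→∞ = 5030.85 + 2348.819 = 7379.669 ng/mL·h
F = (AUC_ev/D_ev)/(AUC_iv/D_iv) = (7379.669/400)/(6945.087/100) = 18.4492/69.45087 = 0.2656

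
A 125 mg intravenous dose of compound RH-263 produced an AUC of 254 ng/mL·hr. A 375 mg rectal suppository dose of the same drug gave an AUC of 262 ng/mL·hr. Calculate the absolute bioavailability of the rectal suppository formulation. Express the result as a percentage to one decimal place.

F = 34.4%

F = (AUC_ev / D_ev) / (AUC_iv / D_iv)
  = (262/375) / (254/125)
  = 0.698667 / 2.032 = 0.3438
  = 34.38%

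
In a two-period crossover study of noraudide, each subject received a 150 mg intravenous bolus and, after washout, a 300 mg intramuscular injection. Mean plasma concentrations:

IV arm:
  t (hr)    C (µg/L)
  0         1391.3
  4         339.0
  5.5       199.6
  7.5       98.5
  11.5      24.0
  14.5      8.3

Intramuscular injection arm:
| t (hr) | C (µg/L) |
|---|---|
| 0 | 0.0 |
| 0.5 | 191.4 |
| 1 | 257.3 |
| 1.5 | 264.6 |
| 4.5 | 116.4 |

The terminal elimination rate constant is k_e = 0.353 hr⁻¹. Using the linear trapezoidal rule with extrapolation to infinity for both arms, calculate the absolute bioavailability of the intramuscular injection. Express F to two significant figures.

Trapezoidal AUC_0→14.5 (IV):
  [0→4]: (1391.3+339.0)/2 × 4 = 3460.6
  [4→5.5]: (339.0+199.6)/2 × 1.5 = 403.95
  [5.5→7.5]: (199.6+98.5)/2 × 2 = 298.1
  [7.5→11.5]: (98.5+24.0)/2 × 4 = 245.0
  [11.5→14.5]: (24.0+8.3)/2 × 3 = 48.45
  Sum = 4456.1 µg/L·hr
IV tail: 8.3/0.353 = 23.513; AUC_iv,0→∞ = 4456.1 + 23.513 = 4479.613 µg/L·hr
Trapezoidal AUC_0→4.5 (intramuscular injection):
  [0→0.5]: (0.0+191.4)/2 × 0.5 = 47.85
  [0.5→1]: (191.4+257.3)/2 × 0.5 = 112.175
  [1→1.5]: (257.3+264.6)/2 × 0.5 = 130.475
  [1.5→4.5]: (264.6+116.4)/2 × 3 = 571.5
  Sum = 862.0 µg/L·hr
intramuscular injection tail: 116.4/0.353 = 329.745; AUC_ev,0→∞ = 862.0 + 329.745 = 1191.745 µg/L·hr
F = (AUC_ev/D_ev)/(AUC_iv/D_iv) = (1191.745/300)/(4479.613/150) = 3.97248/29.8641 = 0.1330

F = 0.13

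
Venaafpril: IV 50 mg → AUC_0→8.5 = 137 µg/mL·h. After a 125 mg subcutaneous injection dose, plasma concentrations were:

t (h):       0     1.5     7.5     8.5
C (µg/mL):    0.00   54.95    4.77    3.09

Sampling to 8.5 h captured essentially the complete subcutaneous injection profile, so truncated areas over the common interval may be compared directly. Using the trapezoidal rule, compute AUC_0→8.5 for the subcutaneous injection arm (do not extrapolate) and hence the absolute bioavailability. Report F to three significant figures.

Trapezoidal AUC_0→8.5 (subcutaneous injection):
  [0→1.5]: (0.00+54.95)/2 × 1.5 = 41.2125
  [1.5→7.5]: (54.95+4.77)/2 × 6 = 179.16
  [7.5→8.5]: (4.77+3.09)/2 × 1 = 3.93
  Sum = 224.3025 µg/mL·h
F = (AUC_ev/D_ev)/(AUC_iv/D_iv) = (224.3025/125)/(137/50) = 1.79442/2.74 = 0.6549

F = 0.655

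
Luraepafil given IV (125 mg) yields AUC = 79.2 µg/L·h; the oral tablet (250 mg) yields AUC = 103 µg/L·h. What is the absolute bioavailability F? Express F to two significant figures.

F = (AUC_ev / D_ev) / (AUC_iv / D_iv)
  = (103/250) / (79.2/125)
  = 0.412 / 0.6336 = 0.6503

F = 0.65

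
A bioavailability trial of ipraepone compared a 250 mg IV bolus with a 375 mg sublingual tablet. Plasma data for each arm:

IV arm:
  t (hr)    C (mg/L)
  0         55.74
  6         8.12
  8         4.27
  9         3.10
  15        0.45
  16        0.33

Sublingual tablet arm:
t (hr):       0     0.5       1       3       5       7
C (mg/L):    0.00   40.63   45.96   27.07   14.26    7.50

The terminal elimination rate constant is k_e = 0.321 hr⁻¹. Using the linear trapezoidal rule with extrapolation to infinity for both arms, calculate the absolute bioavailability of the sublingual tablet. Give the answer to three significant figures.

F = 0.580

Trapezoidal AUC_0→16 (IV):
  [0→6]: (55.74+8.12)/2 × 6 = 191.58
  [6→8]: (8.12+4.27)/2 × 2 = 12.39
  [8→9]: (4.27+3.10)/2 × 1 = 3.685
  [9→15]: (3.10+0.45)/2 × 6 = 10.65
  [15→16]: (0.45+0.33)/2 × 1 = 0.39
  Sum = 218.695 mg/L·hr
IV tail: 0.33/0.321 = 1.028; AUC_iv,0→∞ = 218.695 + 1.028 = 219.723 mg/L·hr
Trapezoidal AUC_0→7 (sublingual tablet):
  [0→0.5]: (0.00+40.63)/2 × 0.5 = 10.1575
  [0.5→1]: (40.63+45.96)/2 × 0.5 = 21.6475
  [1→3]: (45.96+27.07)/2 × 2 = 73.03
  [3→5]: (27.07+14.26)/2 × 2 = 41.33
  [5→7]: (14.26+7.50)/2 × 2 = 21.76
  Sum = 167.925 mg/L·hr
sublingual tablet tail: 7.50/0.321 = 23.364; AUC_ev,0→∞ = 167.925 + 23.364 = 191.289 mg/L·hr
F = (AUC_ev/D_ev)/(AUC_iv/D_iv) = (191.289/375)/(219.723/250) = 0.510104/0.878892 = 0.5804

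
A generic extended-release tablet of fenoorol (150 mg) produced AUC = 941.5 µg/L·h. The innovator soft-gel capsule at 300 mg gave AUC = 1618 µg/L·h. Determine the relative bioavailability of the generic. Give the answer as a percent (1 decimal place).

F_rel = 116.4%

F_rel = (AUC_test/D_test) / (AUC_ref/D_ref)
      = (941.5/150) / (1618/300)
      = 6.27667 / 5.39333 = 1.1638 = 116.38%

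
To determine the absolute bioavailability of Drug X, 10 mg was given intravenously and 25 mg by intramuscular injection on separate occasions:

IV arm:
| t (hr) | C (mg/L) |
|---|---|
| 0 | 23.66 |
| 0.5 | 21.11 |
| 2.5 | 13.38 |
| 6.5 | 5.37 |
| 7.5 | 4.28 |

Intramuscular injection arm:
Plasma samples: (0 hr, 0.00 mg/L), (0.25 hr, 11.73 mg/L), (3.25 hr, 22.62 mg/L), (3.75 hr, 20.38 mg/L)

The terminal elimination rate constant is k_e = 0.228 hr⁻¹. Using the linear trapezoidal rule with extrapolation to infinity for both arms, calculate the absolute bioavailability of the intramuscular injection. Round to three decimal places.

F = 0.574

Trapezoidal AUC_0→7.5 (IV):
  [0→0.5]: (23.66+21.11)/2 × 0.5 = 11.1925
  [0.5→2.5]: (21.11+13.38)/2 × 2 = 34.49
  [2.5→6.5]: (13.38+5.37)/2 × 4 = 37.5
  [6.5→7.5]: (5.37+4.28)/2 × 1 = 4.825
  Sum = 88.0075 mg/L·hr
IV tail: 4.28/0.228 = 18.772; AUC_iv,0→∞ = 88.0075 + 18.772 = 106.7795 mg/L·hr
Trapezoidal AUC_0→3.75 (intramuscular injection):
  [0→0.25]: (0.00+11.73)/2 × 0.25 = 1.46625
  [0.25→3.25]: (11.73+22.62)/2 × 3 = 51.525
  [3.25→3.75]: (22.62+20.38)/2 × 0.5 = 10.75
  Sum = 63.74125 mg/L·hr
intramuscular injection tail: 20.38/0.228 = 89.386; AUC_ev,0→∞ = 63.74125 + 89.386 = 153.12725 mg/L·hr
F = (AUC_ev/D_ev)/(AUC_iv/D_iv) = (153.12725/25)/(106.7795/10) = 6.12509/10.67795 = 0.5736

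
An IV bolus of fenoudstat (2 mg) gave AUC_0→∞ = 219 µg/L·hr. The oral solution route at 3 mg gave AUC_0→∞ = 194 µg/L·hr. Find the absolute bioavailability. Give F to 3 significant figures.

F = (AUC_ev / D_ev) / (AUC_iv / D_iv)
  = (194/3) / (219/2)
  = 64.6667 / 109.5 = 0.5906

F = 0.591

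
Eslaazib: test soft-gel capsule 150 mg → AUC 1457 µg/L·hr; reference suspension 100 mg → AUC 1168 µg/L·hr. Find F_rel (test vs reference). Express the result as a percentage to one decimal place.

F_rel = (AUC_test/D_test) / (AUC_ref/D_ref)
      = (1457/150) / (1168/100)
      = 9.71333 / 11.68 = 0.8316 = 83.16%

F_rel = 83.2%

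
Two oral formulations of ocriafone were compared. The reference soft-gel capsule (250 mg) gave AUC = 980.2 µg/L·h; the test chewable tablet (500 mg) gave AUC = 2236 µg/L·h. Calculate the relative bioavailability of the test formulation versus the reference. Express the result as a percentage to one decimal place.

F_rel = 114.1%

F_rel = (AUC_test/D_test) / (AUC_ref/D_ref)
      = (2236/500) / (980.2/250)
      = 4.472 / 3.9208 = 1.1406 = 114.06%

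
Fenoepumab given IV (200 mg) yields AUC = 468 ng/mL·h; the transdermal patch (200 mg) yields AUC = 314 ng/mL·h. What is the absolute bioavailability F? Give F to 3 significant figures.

F = (AUC_ev / D_ev) / (AUC_iv / D_iv)
  = (314/200) / (468/200)
  = 1.57 / 2.34 = 0.6709

F = 0.671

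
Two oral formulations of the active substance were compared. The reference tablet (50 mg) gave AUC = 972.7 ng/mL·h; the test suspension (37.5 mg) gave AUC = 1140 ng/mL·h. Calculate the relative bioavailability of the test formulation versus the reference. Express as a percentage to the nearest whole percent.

F_rel = (AUC_test/D_test) / (AUC_ref/D_ref)
      = (1140/37.5) / (972.7/50)
      = 30.4 / 19.454 = 1.5627 = 156.27%

F_rel = 156%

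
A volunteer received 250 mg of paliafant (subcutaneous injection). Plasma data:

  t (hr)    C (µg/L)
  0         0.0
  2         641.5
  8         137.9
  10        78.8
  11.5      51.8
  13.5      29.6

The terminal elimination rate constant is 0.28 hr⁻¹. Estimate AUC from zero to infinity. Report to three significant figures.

AUC = 3480 µg/L·hr

Trapezoidal AUC_0→13.5:
  [0→2]: (0.0+641.5)/2 × 2 = 641.5
  [2→8]: (641.5+137.9)/2 × 6 = 2338.2
  [8→10]: (137.9+78.8)/2 × 2 = 216.7
  [10→11.5]: (78.8+51.8)/2 × 1.5 = 97.95
  [11.5→13.5]: (51.8+29.6)/2 × 2 = 81.4
  Sum = 3375.75 µg/L·hr
Extrapolated tail: C_last / k_e = 29.6 / 0.28 = 105.714
AUC_0→∞ = 3375.75 + 105.714 = 3481.464 µg/L·hr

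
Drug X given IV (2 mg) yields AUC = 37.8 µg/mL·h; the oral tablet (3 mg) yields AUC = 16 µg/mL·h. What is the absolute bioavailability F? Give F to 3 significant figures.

F = 0.282

F = (AUC_ev / D_ev) / (AUC_iv / D_iv)
  = (16/3) / (37.8/2)
  = 5.33333 / 18.9 = 0.2822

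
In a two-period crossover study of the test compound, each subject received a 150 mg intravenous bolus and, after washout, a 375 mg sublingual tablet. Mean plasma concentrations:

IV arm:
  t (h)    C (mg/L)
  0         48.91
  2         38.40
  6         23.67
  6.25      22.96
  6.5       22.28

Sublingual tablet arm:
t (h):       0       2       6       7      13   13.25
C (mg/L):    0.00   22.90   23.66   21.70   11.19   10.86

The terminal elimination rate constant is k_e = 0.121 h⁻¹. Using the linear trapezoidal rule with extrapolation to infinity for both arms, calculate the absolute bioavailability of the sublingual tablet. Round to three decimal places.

Trapezoidal AUC_0→6.5 (IV):
  [0→2]: (48.91+38.40)/2 × 2 = 87.31
  [2→6]: (38.40+23.67)/2 × 4 = 124.14
  [6→6.25]: (23.67+22.96)/2 × 0.25 = 5.82875
  [6.25→6.5]: (22.96+22.28)/2 × 0.25 = 5.655
  Sum = 222.93375 mg/L·h
IV tail: 22.28/0.121 = 184.132; AUC_iv,0→∞ = 222.93375 + 184.132 = 407.06575 mg/L·h
Trapezoidal AUC_0→13.25 (sublingual tablet):
  [0→2]: (0.00+22.90)/2 × 2 = 22.9
  [2→6]: (22.90+23.66)/2 × 4 = 93.12
  [6→7]: (23.66+21.70)/2 × 1 = 22.68
  [7→13]: (21.70+11.19)/2 × 6 = 98.67
  [13→13.25]: (11.19+10.86)/2 × 0.25 = 2.75625
  Sum = 240.12625 mg/L·h
sublingual tablet tail: 10.86/0.121 = 89.752; AUC_ev,0→∞ = 240.12625 + 89.752 = 329.87825 mg/L·h
F = (AUC_ev/D_ev)/(AUC_iv/D_iv) = (329.87825/375)/(407.06575/150) = 0.879675/2.71377 = 0.3242

F = 0.324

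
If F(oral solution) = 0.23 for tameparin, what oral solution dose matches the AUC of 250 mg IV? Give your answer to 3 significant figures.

D_oral = 1090 mg

For equal systemic exposure: F × D_ev = D_iv
D_ev = D_iv / F = 250 / 0.23 = 1086.96 mg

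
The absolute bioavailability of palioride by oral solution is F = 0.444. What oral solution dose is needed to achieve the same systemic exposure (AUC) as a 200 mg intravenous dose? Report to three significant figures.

D_oral = 450 mg

For equal systemic exposure: F × D_ev = D_iv
D_ev = D_iv / F = 200 / 0.444 = 450.45 mg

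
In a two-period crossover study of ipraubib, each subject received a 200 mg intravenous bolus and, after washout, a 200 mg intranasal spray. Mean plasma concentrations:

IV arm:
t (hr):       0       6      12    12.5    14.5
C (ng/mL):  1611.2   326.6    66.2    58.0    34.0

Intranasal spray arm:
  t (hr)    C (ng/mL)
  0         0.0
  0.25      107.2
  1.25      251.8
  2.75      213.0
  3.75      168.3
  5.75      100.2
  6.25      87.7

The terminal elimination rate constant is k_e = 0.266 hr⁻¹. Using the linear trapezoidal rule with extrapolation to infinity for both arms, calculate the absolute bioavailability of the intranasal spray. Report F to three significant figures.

Trapezoidal AUC_0→14.5 (IV):
  [0→6]: (1611.2+326.6)/2 × 6 = 5813.4
  [6→12]: (326.6+66.2)/2 × 6 = 1178.4
  [12→12.5]: (66.2+58.0)/2 × 0.5 = 31.05
  [12.5→14.5]: (58.0+34.0)/2 × 2 = 92.0
  Sum = 7114.85 ng/mL·hr
IV tail: 34.0/0.266 = 127.820; AUC_iv,0→∞ = 7114.85 + 127.820 = 7242.67 ng/mL·hr
Trapezoidal AUC_0→6.25 (intranasal spray):
  [0→0.25]: (0.0+107.2)/2 × 0.25 = 13.4
  [0.25→1.25]: (107.2+251.8)/2 × 1 = 179.5
  [1.25→2.75]: (251.8+213.0)/2 × 1.5 = 348.6
  [2.75→3.75]: (213.0+168.3)/2 × 1 = 190.65
  [3.75→5.75]: (168.3+100.2)/2 × 2 = 268.5
  [5.75→6.25]: (100.2+87.7)/2 × 0.5 = 46.975
  Sum = 1047.625 ng/mL·hr
intranasal spray tail: 87.7/0.266 = 329.699; AUC_ev,0→∞ = 1047.625 + 329.699 = 1377.324 ng/mL·hr
F = (AUC_ev/D_ev)/(AUC_iv/D_iv) = (1377.324/200)/(7242.67/200) = 6.88662/36.21335 = 0.1902

F = 0.190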